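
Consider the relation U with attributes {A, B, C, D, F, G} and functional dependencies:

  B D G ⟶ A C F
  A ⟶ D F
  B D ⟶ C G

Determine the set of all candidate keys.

Attribute B never appears on the right-hand side of any dependency, so B must belong to every candidate key.
{B}⁺ = {B}, which is not all of the schema, so we must add further attributes.
{A, B}⁺: A→DF adds D, F; BD→CG adds C, G → {A, B, C, D, F, G}. Minimal: {B}⁺ = {B}; {A}⁺ = {A, D, F} — none reach the full schema.
{B, D}⁺: BD→CG adds C, G; BDG→ACF adds A, F → {A, B, C, D, F, G}. Minimal: {D}⁺ = {D}; {B}⁺ = {B} — none reach the full schema.

{A, B}; {B, D}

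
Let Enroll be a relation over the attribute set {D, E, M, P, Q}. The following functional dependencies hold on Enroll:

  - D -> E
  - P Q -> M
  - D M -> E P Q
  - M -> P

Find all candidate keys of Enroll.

Attribute D never appears on the right-hand side of any dependency, so D must belong to every candidate key.
{D}⁺ = {D, E}, which is not all of the schema, so we must add further attributes.
{D, M}⁺: D→E adds E; DM→EPQ adds P, Q → {D, E, M, P, Q}. Minimal: {M}⁺ = {M, P}; {D}⁺ = {D, E} — none reach the full schema.
{D, P, Q}⁺: D→E adds E; PQ→M adds M → {D, E, M, P, Q}. Minimal: {P, Q}⁺ = {M, P, Q}; {D, Q}⁺ = {D, E, Q}; {D, P}⁺ = {D, E, P} — none reach the full schema.

DM; DPQ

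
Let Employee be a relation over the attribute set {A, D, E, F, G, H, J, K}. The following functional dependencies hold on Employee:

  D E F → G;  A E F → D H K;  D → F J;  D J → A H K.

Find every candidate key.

(D, E), (A, E, F)

Attribute E never appears on the right-hand side of any dependency, so E must belong to every candidate key.
{E}⁺ = {E}, which is not all of the schema, so we must add further attributes.
{D, E}⁺: D→FJ adds F, J; DJ→AHK adds A, H, K; DEF→G adds G → {A, D, E, F, G, H, J, K}.
{A, E, F}⁺: AEF→DHK adds D, H, K; D→FJ adds J; DEF→G adds G → {A, D, E, F, G, H, J, K}.
Any other superkey contains one of these as a subset, so there are no further candidate keys.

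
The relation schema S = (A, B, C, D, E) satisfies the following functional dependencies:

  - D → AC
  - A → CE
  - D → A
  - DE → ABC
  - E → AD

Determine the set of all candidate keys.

{A}⁺: A→CE adds C, E; E→AD adds D; DE→ABC adds B → {A, B, C, D, E}.
{D}⁺: D→AC adds A, C; A→CE adds E; DE→ABC adds B → {A, B, C, D, E}.
{E}⁺: E→AD adds A, D; D→AC adds C; DE→ABC adds B → {A, B, C, D, E}.

A; D; E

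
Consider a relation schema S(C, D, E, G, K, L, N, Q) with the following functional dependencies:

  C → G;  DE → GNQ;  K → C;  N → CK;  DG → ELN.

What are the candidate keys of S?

(C, D), (D, E), (D, G), (D, K), (D, N)

{C, D}⁺: C→G adds G; DG→ELN adds E, L, N; DE→GNQ adds Q; N→CK adds K → {C, D, E, G, K, L, N, Q}.
{D, E}⁺: DE→GNQ adds G, N, Q; N→CK adds C, K; DG→ELN adds L → {C, D, E, G, K, L, N, Q}.
{D, G}⁺: DG→ELN adds E, L, N; DE→GNQ adds Q; N→CK adds C, K → {C, D, E, G, K, L, N, Q}.
{D, K}⁺: K→C adds C; C→G adds G; DG→ELN adds E, L, N; DE→GNQ adds Q → {C, D, E, G, K, L, N, Q}.
{D, N}⁺: N→CK adds C, K; C→G adds G; DG→ELN adds E, L; DE→GNQ adds Q → {C, D, E, G, K, L, N, Q}.
Any other superkey contains one of these as a subset, so there are no further candidate keys.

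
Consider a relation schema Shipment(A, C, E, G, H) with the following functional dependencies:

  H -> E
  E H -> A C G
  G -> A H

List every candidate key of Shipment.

{G}⁺: G→AH adds A, H; H→E adds E; EH→ACG adds C → {A, C, E, G, H}.
{H}⁺: H→E adds E; EH→ACG adds A, C, G → {A, C, E, G, H}.
Any other superkey contains one of these as a subset, so there are no further candidate keys.

{G}, {H}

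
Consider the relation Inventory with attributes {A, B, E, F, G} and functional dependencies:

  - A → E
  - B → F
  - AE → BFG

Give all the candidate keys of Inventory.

Attribute A never appears on the right-hand side of any dependency, so A must belong to every candidate key.
{A}⁺ = {A, B, E, F, G}, which is all of the schema, so {A} is the only candidate key.

{A}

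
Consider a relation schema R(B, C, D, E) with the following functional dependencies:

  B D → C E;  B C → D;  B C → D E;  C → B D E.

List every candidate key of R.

{C}⁺: C→BDE adds B, D, E → {B, C, D, E}.
{B, D}⁺: BD→CE adds C, E → {B, C, D, E}.
Any other superkey contains one of these as a subset, so there are no further candidate keys.

{C}, {B, D}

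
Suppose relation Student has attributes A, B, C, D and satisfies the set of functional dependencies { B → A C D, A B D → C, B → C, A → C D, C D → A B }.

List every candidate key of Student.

{A}; {B}; {C, D}

{A}⁺: A→CD adds C, D; CD→AB adds B → {A, B, C, D}.
{B}⁺: B→ACD adds A, C, D → {A, B, C, D}.
{C, D}⁺: CD→AB adds A, B → {A, B, C, D}.
Any other superkey contains one of these as a subset, so there are no further candidate keys.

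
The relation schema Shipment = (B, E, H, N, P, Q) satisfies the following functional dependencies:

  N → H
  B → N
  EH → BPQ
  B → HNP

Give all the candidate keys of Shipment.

{B, E}, {E, H}, {E, N}

Attribute E never appears on the right-hand side of any dependency, so E must belong to every candidate key.
{E}⁺ = {E}, which is not all of the schema, so we must add further attributes.
{B, E}⁺: B→N adds N; B→HNP adds H, P; EH→BPQ adds Q → {B, E, H, N, P, Q}. Minimal: {E}⁺ = {E}; {B}⁺ = {B, H, N, P} — none reach the full schema.
{E, H}⁺: EH→BPQ adds B, P, Q; B→HNP adds N → {B, E, H, N, P, Q}. Minimal: {H}⁺ = {H}; {E}⁺ = {E} — none reach the full schema.
{E, N}⁺: N→H adds H; EH→BPQ adds B, P, Q → {B, E, H, N, P, Q}. Minimal: {N}⁺ = {H, N}; {E}⁺ = {E} — none reach the full schema.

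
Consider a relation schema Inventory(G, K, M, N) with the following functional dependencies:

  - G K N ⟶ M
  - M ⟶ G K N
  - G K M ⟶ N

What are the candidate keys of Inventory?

(M), (G, K, N)

{M}⁺: M→GKN adds G, K, N → {G, K, M, N}.
{G, K, N}⁺: GKN→M adds M → {G, K, M, N}.
Any other superkey contains one of these as a subset, so there are no further candidate keys.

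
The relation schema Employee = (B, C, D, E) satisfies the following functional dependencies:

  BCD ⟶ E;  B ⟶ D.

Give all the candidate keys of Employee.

{B, C}

Attributes B, C never appear on any right-hand side, so every candidate key must contain {B, C}.
{B, C}⁺ = {B, C, D, E}, which is all of the schema, so {B, C} is the only candidate key.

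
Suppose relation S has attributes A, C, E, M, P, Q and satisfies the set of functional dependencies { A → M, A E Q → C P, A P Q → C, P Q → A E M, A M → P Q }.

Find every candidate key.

{A}⁺: A→M adds M; AM→PQ adds P, Q; APQ→C adds C; PQ→AEM adds E → {A, C, E, M, P, Q}.
{P, Q}⁺: PQ→AEM adds A, E, M; AEQ→CP adds C → {A, C, E, M, P, Q}. Minimal: {Q}⁺ = {Q}; {P}⁺ = {P} — none reach the full schema.

(A), (P, Q)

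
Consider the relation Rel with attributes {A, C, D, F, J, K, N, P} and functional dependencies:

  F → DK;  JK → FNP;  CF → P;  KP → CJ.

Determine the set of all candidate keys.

ACF, AFJ, AFP, AJK, AKP

Attribute A never appears on the right-hand side of any dependency, so A must belong to every candidate key.
{A}⁺ = {A}, which is not all of the schema, so we must add further attributes.
{A, C, F}⁺: F→DK adds D, K; CF→P adds P; KP→CJ adds J; JK→FNP adds N → {A, C, D, F, J, K, N, P}. Minimal: {C, F}⁺ = {C, D, F, J, K, N, P}; {A, F}⁺ = {A, D, F, K}; {A, C}⁺ = {A, C} — none reach the full schema.
{A, F, J}⁺: F→DK adds D, K; JK→FNP adds N, P; KP→CJ adds C → {A, C, D, F, J, K, N, P}. Minimal: {F, J}⁺ = {C, D, F, J, K, N, P}; {A, J}⁺ = {A, J}; {A, F}⁺ = {A, D, F, K} — none reach the full schema.
{A, F, P}⁺: F→DK adds D, K; KP→CJ adds C, J; JK→FNP adds N → {A, C, D, F, J, K, N, P}. Minimal: {F, P}⁺ = {C, D, F, J, K, N, P}; {A, P}⁺ = {A, P}; {A, F}⁺ = {A, D, F, K} — none reach the full schema.
{A, J, K}⁺: JK→FNP adds F, N, P; KP→CJ adds C; F→DK adds D → {A, C, D, F, J, K, N, P}. Minimal: {J, K}⁺ = {C, D, F, J, K, N, P}; {A, K}⁺ = {A, K}; {A, J}⁺ = {A, J} — none reach the full schema.
{A, K, P}⁺: KP→CJ adds C, J; JK→FNP adds F, N; F→DK adds D → {A, C, D, F, J, K, N, P}. Minimal: {K, P}⁺ = {C, D, F, J, K, N, P}; {A, P}⁺ = {A, P}; {A, K}⁺ = {A, K} — none reach the full schema.
Any other superkey contains one of these as a subset, so there are no further candidate keys.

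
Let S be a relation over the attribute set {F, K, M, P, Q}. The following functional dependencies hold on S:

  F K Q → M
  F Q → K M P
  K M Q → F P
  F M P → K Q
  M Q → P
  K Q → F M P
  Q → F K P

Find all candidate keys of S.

{Q}⁺: Q→FKP adds F, K, P; FKQ→M adds M → {F, K, M, P, Q}.
{F, M, P}⁺: FMP→KQ adds K, Q → {F, K, M, P, Q}. Minimal: {M, P}⁺ = {M, P}; {F, P}⁺ = {F, P}; {F, M}⁺ = {F, M} — none reach the full schema.

{Q}, {F, M, P}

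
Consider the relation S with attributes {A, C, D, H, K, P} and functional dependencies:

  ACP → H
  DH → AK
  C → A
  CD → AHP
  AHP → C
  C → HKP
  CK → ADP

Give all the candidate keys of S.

{C}⁺: C→A adds A; C→HKP adds H, K, P; CK→ADP adds D → {A, C, D, H, K, P}.
{A, H, P}⁺: AHP→C adds C; C→HKP adds K; CK→ADP adds D → {A, C, D, H, K, P}. Minimal: {H, P}⁺ = {H, P}; {A, P}⁺ = {A, P}; {A, H}⁺ = {A, H} — none reach the full schema.
{D, H, P}⁺: DH→AK adds A, K; AHP→C adds C → {A, C, D, H, K, P}. Minimal: {H, P}⁺ = {H, P}; {D, P}⁺ = {D, P}; {D, H}⁺ = {A, D, H, K} — none reach the full schema.

{C}, {A, H, P}, {D, H, P}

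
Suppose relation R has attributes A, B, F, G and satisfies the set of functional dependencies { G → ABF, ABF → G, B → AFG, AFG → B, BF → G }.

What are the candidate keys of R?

{B}; {G}

{B}⁺: B→AFG adds A, F, G → {A, B, F, G}.
{G}⁺: G→ABF adds A, B, F → {A, B, F, G}.
Any other superkey contains one of these as a subset, so there are no further candidate keys.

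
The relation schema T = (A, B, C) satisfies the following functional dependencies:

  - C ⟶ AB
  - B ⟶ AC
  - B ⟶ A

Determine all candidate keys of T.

{B}⁺: B→AC adds A, C → {A, B, C}.
{C}⁺: C→AB adds A, B → {A, B, C}.

{B}, {C}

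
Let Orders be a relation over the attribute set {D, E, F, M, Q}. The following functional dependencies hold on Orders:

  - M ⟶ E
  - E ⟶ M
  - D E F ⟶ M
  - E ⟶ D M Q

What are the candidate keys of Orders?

(E, F), (F, M)

Attribute F never appears on the right-hand side of any dependency, so F must belong to every candidate key.
{F}⁺ = {F}, which is not all of the schema, so we must add further attributes.
{E, F}⁺: E→M adds M; E→DMQ adds D, Q → {D, E, F, M, Q}.
{F, M}⁺: M→E adds E; E→DMQ adds D, Q → {D, E, F, M, Q}.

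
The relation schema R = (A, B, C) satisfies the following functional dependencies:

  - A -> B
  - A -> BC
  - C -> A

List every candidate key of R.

{A}⁺: A→B adds B; A→BC adds C → {A, B, C}.
{C}⁺: C→A adds A; A→B adds B → {A, B, C}.

{A}; {C}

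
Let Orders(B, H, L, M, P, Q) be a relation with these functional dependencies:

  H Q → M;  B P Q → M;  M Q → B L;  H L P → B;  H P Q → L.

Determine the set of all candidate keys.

(H, P, Q)

Attributes H, P, Q never appear on any right-hand side, so every candidate key must contain {H, P, Q}.
{H, P, Q}⁺ = {B, H, L, M, P, Q}, which is all of the schema, so {H, P, Q} is the only candidate key.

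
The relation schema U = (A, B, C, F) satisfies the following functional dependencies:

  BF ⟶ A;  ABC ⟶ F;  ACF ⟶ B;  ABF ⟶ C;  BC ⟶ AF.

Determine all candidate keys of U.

{B, C}, {B, F}, {A, C, F}

{B, C}⁺: BC→AF adds A, F → {A, B, C, F}. Minimal: {C}⁺ = {C}; {B}⁺ = {B} — none reach the full schema.
{B, F}⁺: BF→A adds A; ABF→C adds C → {A, B, C, F}. Minimal: {F}⁺ = {F}; {B}⁺ = {B} — none reach the full schema.
{A, C, F}⁺: ACF→B adds B → {A, B, C, F}. Minimal: {C, F}⁺ = {C, F}; {A, F}⁺ = {A, F}; {A, C}⁺ = {A, C} — none reach the full schema.
Any other superkey contains one of these as a subset, so there are no further candidate keys.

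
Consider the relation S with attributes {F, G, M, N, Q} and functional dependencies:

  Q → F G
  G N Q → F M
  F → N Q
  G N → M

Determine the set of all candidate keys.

{F}, {Q}

{F}⁺: F→NQ adds N, Q; Q→FG adds G; GNQ→FM adds M → {F, G, M, N, Q}.
{Q}⁺: Q→FG adds F, G; F→NQ adds N; GN→M adds M → {F, G, M, N, Q}.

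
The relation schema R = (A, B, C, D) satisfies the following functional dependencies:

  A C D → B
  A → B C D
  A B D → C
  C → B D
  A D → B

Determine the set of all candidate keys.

A

Attribute A never appears on the right-hand side of any dependency, so A must belong to every candidate key.
{A}⁺ = {A, B, C, D}, which is all of the schema, so {A} is the only candidate key.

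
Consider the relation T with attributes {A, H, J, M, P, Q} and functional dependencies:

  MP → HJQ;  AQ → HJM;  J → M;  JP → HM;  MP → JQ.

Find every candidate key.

Attributes A, P never appear on any right-hand side, so every candidate key must contain {A, P}.
{A, P}⁺ = {A, P}, which is not all of the schema, so we must add further attributes.
{A, J, P}⁺: J→M adds M; JP→HM adds H; MP→JQ adds Q → {A, H, J, M, P, Q}. Minimal: {J, P}⁺ = {H, J, M, P, Q}; {A, P}⁺ = {A, P}; {A, J}⁺ = {A, J, M} — none reach the full schema.
{A, M, P}⁺: MP→HJQ adds H, J, Q → {A, H, J, M, P, Q}. Minimal: {M, P}⁺ = {H, J, M, P, Q}; {A, P}⁺ = {A, P}; {A, M}⁺ = {A, M} — none reach the full schema.
{A, P, Q}⁺: AQ→HJM adds H, J, M → {A, H, J, M, P, Q}. Minimal: {P, Q}⁺ = {P, Q}; {A, Q}⁺ = {A, H, J, M, Q}; {A, P}⁺ = {A, P} — none reach the full schema.

AJP, AMP, APQ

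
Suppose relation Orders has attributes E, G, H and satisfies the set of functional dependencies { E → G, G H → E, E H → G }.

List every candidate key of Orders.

Attribute H never appears on the right-hand side of any dependency, so H must belong to every candidate key.
{H}⁺ = {H}, which is not all of the schema, so we must add further attributes.
{E, H}⁺: E→G adds G → {E, G, H}. Minimal: {H}⁺ = {H}; {E}⁺ = {E, G} — none reach the full schema.
{G, H}⁺: GH→E adds E → {E, G, H}. Minimal: {H}⁺ = {H}; {G}⁺ = {G} — none reach the full schema.

(E, H), (G, H)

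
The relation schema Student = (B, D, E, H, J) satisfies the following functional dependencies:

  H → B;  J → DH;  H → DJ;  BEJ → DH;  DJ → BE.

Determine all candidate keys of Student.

{H}⁺: H→B adds B; H→DJ adds D, J; DJ→BE adds E → {B, D, E, H, J}.
{J}⁺: J→DH adds D, H; DJ→BE adds B, E → {B, D, E, H, J}.
Any other superkey contains one of these as a subset, so there are no further candidate keys.

{H}, {J}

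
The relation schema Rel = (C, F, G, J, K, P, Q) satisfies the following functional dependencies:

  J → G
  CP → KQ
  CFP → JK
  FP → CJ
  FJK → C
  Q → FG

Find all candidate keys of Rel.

{C, P}⁺: CP→KQ adds K, Q; Q→FG adds F, G; CFP→JK adds J → {C, F, G, J, K, P, Q}.
{F, P}⁺: FP→CJ adds C, J; J→G adds G; CP→KQ adds K, Q → {C, F, G, J, K, P, Q}.
{P, Q}⁺: Q→FG adds F, G; FP→CJ adds C, J; CP→KQ adds K → {C, F, G, J, K, P, Q}.
Any other superkey contains one of these as a subset, so there are no further candidate keys.

(C, P); (F, P); (P, Q)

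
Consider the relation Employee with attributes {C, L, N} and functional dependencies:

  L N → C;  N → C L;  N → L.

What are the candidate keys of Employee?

Attribute N never appears on the right-hand side of any dependency, so N must belong to every candidate key.
{N}⁺ = {C, L, N}, which is all of the schema, so {N} is the only candidate key.

{N}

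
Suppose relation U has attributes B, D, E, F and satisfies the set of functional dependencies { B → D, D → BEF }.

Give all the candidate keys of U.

{B}, {D}

{B}⁺: B→D adds D; D→BEF adds E, F → {B, D, E, F}.
{D}⁺: D→BEF adds B, E, F → {B, D, E, F}.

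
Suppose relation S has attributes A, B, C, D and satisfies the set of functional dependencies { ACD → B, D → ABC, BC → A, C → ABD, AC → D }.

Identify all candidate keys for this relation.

C, D

{C}⁺: C→ABD adds A, B, D → {A, B, C, D}.
{D}⁺: D→ABC adds A, B, C → {A, B, C, D}.
Any other superkey contains one of these as a subset, so there are no further candidate keys.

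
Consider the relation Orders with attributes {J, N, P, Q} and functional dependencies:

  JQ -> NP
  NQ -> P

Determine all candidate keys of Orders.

Attributes J, Q never appear on any right-hand side, so every candidate key must contain {J, Q}.
{J, Q}⁺ = {J, N, P, Q}, which is all of the schema, so {J, Q} is the only candidate key.

(J, Q)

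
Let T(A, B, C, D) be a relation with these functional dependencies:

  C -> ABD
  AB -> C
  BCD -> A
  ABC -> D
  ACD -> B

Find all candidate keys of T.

{C}⁺: C→ABD adds A, B, D → {A, B, C, D}.
{A, B}⁺: AB→C adds C; ABC→D adds D → {A, B, C, D}.

(C), (A, B)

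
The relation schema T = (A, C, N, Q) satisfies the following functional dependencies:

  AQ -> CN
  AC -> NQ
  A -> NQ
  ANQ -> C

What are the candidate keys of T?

A

Attribute A never appears on the right-hand side of any dependency, so A must belong to every candidate key.
{A}⁺ = {A, C, N, Q}, which is all of the schema, so {A} is the only candidate key.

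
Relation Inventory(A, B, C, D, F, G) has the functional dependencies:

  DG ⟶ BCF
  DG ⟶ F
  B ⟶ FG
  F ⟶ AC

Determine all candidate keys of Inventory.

Attribute D never appears on the right-hand side of any dependency, so D must belong to every candidate key.
{D}⁺ = {D}, which is not all of the schema, so we must add further attributes.
{B, D}⁺: B→FG adds F, G; F→AC adds A, C → {A, B, C, D, F, G}. Minimal: {D}⁺ = {D}; {B}⁺ = {A, B, C, F, G} — none reach the full schema.
{D, G}⁺: DG→BCF adds B, C, F; F→AC adds A → {A, B, C, D, F, G}. Minimal: {G}⁺ = {G}; {D}⁺ = {D} — none reach the full schema.
Any other superkey contains one of these as a subset, so there are no further candidate keys.

(B, D); (D, G)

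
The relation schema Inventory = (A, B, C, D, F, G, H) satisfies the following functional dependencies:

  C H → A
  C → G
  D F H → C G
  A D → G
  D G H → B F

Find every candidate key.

Attributes D, H never appear on any right-hand side, so every candidate key must contain {D, H}.
{D, H}⁺ = {D, H}, which is not all of the schema, so we must add further attributes.
{A, D, H}⁺: AD→G adds G; DGH→BF adds B, F; DFH→CG adds C → {A, B, C, D, F, G, H}. Minimal: {D, H}⁺ = {D, H}; {A, H}⁺ = {A, H}; {A, D}⁺ = {A, D, G} — none reach the full schema.
{C, D, H}⁺: CH→A adds A; C→G adds G; DGH→BF adds B, F → {A, B, C, D, F, G, H}. Minimal: {D, H}⁺ = {D, H}; {C, H}⁺ = {A, C, G, H}; {C, D}⁺ = {C, D, G} — none reach the full schema.
{D, F, H}⁺: DFH→CG adds C, G; DGH→BF adds B; CH→A adds A → {A, B, C, D, F, G, H}. Minimal: {F, H}⁺ = {F, H}; {D, H}⁺ = {D, H}; {D, F}⁺ = {D, F} — none reach the full schema.
{D, G, H}⁺: DGH→BF adds B, F; DFH→CG adds C; CH→A adds A → {A, B, C, D, F, G, H}. Minimal: {G, H}⁺ = {G, H}; {D, H}⁺ = {D, H}; {D, G}⁺ = {D, G} — none reach the full schema.
Any other superkey contains one of these as a subset, so there are no further candidate keys.

{A, D, H}, {C, D, H}, {D, F, H}, {D, G, H}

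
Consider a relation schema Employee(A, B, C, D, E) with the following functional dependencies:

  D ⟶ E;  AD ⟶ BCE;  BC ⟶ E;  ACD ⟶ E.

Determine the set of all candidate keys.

Attributes A, D never appear on any right-hand side, so every candidate key must contain {A, D}.
{A, D}⁺ = {A, B, C, D, E}, which is all of the schema, so {A, D} is the only candidate key.

AD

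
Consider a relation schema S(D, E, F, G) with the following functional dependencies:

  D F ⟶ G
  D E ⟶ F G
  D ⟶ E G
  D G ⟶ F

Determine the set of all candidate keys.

Attribute D never appears on the right-hand side of any dependency, so D must belong to every candidate key.
{D}⁺ = {D, E, F, G}, which is all of the schema, so {D} is the only candidate key.

{D}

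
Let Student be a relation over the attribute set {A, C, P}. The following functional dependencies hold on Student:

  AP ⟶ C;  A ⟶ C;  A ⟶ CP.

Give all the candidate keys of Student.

Attribute A never appears on the right-hand side of any dependency, so A must belong to every candidate key.
{A}⁺ = {A, C, P}, which is all of the schema, so {A} is the only candidate key.

{A}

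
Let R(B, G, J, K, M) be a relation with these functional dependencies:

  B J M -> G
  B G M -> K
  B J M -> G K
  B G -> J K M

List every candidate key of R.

Attribute B never appears on the right-hand side of any dependency, so B must belong to every candidate key.
{B}⁺ = {B}, which is not all of the schema, so we must add further attributes.
{B, G}⁺: BG→JKM adds J, K, M → {B, G, J, K, M}. Minimal: {G}⁺ = {G}; {B}⁺ = {B} — none reach the full schema.
{B, J, M}⁺: BJM→G adds G; BGM→K adds K → {B, G, J, K, M}. Minimal: {J, M}⁺ = {J, M}; {B, M}⁺ = {B, M}; {B, J}⁺ = {B, J} — none reach the full schema.

BG; BJM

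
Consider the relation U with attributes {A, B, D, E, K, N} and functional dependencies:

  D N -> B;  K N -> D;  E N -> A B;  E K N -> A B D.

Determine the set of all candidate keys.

{E, K, N}

{E, K, N}⁺: KN→D adds D; EN→AB adds A, B → {A, B, D, E, K, N}. Minimal: {K, N}⁺ = {B, D, K, N}; {E, N}⁺ = {A, B, E, N}; {E, K}⁺ = {E, K} — none reach the full schema.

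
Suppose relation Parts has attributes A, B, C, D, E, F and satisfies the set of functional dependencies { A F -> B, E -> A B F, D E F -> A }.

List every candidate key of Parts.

{C, D, E}

Attributes C, D, E never appear on any right-hand side, so every candidate key must contain {C, D, E}.
{C, D, E}⁺ = {A, B, C, D, E, F}, which is all of the schema, so {C, D, E} is the only candidate key.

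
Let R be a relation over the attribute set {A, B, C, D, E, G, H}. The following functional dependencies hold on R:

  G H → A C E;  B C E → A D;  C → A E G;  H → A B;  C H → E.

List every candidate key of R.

{C, H}, {G, H}

{C, H}⁺: C→AEG adds A, E, G; H→AB adds B; BCE→AD adds D → {A, B, C, D, E, G, H}.
{G, H}⁺: GH→ACE adds A, C, E; H→AB adds B; BCE→AD adds D → {A, B, C, D, E, G, H}.
Any other superkey contains one of these as a subset, so there are no further candidate keys.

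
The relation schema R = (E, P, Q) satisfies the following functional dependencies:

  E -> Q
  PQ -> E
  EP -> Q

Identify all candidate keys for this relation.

(E, P); (P, Q)

Attribute P never appears on the right-hand side of any dependency, so P must belong to every candidate key.
{P}⁺ = {P}, which is not all of the schema, so we must add further attributes.
{E, P}⁺: E→Q adds Q → {E, P, Q}.
{P, Q}⁺: PQ→E adds E → {E, P, Q}.
Any other superkey contains one of these as a subset, so there are no further candidate keys.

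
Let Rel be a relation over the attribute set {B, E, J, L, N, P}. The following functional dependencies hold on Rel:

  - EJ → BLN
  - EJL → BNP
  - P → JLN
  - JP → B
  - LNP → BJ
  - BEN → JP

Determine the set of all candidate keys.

Attribute E never appears on the right-hand side of any dependency, so E must belong to every candidate key.
{E}⁺ = {E}, which is not all of the schema, so we must add further attributes.
{E, J}⁺: EJ→BLN adds B, L, N; EJL→BNP adds P → {B, E, J, L, N, P}.
{E, P}⁺: P→JLN adds J, L, N; JP→B adds B → {B, E, J, L, N, P}.
{B, E, N}⁺: BEN→JP adds J, P; EJ→BLN adds L → {B, E, J, L, N, P}.
Any other superkey contains one of these as a subset, so there are no further candidate keys.

{E, J}; {E, P}; {B, E, N}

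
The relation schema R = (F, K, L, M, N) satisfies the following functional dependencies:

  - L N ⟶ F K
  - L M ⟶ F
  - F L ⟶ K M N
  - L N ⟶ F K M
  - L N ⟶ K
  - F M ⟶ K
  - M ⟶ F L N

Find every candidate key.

{M}⁺: M→FLN adds F, L, N; LN→FK adds K → {F, K, L, M, N}.
{F, L}⁺: FL→KMN adds K, M, N → {F, K, L, M, N}.
{L, N}⁺: LN→FK adds F, K; FL→KMN adds M → {F, K, L, M, N}.
Any other superkey contains one of these as a subset, so there are no further candidate keys.

{M}, {F, L}, {L, N}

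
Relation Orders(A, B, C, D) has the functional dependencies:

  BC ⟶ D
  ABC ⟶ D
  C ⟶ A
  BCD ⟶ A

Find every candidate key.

Attributes B, C never appear on any right-hand side, so every candidate key must contain {B, C}.
{B, C}⁺ = {A, B, C, D}, which is all of the schema, so {B, C} is the only candidate key.

{B, C}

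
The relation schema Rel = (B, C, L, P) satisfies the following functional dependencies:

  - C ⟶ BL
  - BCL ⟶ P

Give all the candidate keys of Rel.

Attribute C never appears on the right-hand side of any dependency, so C must belong to every candidate key.
{C}⁺ = {B, C, L, P}, which is all of the schema, so {C} is the only candidate key.

(C)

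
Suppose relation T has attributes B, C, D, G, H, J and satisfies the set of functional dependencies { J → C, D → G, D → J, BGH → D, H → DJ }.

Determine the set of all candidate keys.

{B, H}

Attributes B, H never appear on any right-hand side, so every candidate key must contain {B, H}.
{B, H}⁺ = {B, C, D, G, H, J}, which is all of the schema, so {B, H} is the only candidate key.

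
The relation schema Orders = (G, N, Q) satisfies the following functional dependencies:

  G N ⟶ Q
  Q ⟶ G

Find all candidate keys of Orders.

{G, N}; {N, Q}

Attribute N never appears on the right-hand side of any dependency, so N must belong to every candidate key.
{N}⁺ = {N}, which is not all of the schema, so we must add further attributes.
{G, N}⁺: GN→Q adds Q → {G, N, Q}. Minimal: {N}⁺ = {N}; {G}⁺ = {G} — none reach the full schema.
{N, Q}⁺: Q→G adds G → {G, N, Q}. Minimal: {Q}⁺ = {G, Q}; {N}⁺ = {N} — none reach the full schema.
Any other superkey contains one of these as a subset, so there are no further candidate keys.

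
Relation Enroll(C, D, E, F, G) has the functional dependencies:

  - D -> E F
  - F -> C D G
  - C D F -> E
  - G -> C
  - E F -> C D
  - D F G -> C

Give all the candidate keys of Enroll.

D; F

{D}⁺: D→EF adds E, F; F→CDG adds C, G → {C, D, E, F, G}.
{F}⁺: F→CDG adds C, D, G; CDF→E adds E → {C, D, E, F, G}.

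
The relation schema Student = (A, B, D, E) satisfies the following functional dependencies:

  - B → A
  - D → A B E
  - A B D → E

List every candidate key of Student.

{D}⁺: D→ABE adds A, B, E → {A, B, D, E}.
No other minimal superkey exists.

(D)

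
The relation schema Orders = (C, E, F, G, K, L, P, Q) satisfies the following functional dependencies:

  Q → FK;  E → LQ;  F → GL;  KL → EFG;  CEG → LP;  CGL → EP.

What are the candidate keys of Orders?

{C, E}; {C, F}; {C, Q}; {C, G, L}; {C, K, L}

Attribute C never appears on the right-hand side of any dependency, so C must belong to every candidate key.
{C}⁺ = {C}, which is not all of the schema, so we must add further attributes.
{C, E}⁺: E→LQ adds L, Q; Q→FK adds F, K; F→GL adds G; CEG→LP adds P → {C, E, F, G, K, L, P, Q}. Minimal: {E}⁺ = {E, F, G, K, L, Q}; {C}⁺ = {C} — none reach the full schema.
{C, F}⁺: F→GL adds G, L; CGL→EP adds E, P; E→LQ adds Q; Q→FK adds K → {C, E, F, G, K, L, P, Q}. Minimal: {F}⁺ = {F, G, L}; {C}⁺ = {C} — none reach the full schema.
{C, Q}⁺: Q→FK adds F, K; F→GL adds G, L; KL→EFG adds E; CEG→LP adds P → {C, E, F, G, K, L, P, Q}. Minimal: {Q}⁺ = {E, F, G, K, L, Q}; {C}⁺ = {C} — none reach the full schema.
{C, G, L}⁺: CGL→EP adds E, P; E→LQ adds Q; Q→FK adds F, K → {C, E, F, G, K, L, P, Q}. Minimal: {G, L}⁺ = {G, L}; {C, L}⁺ = {C, L}; {C, G}⁺ = {C, G} — none reach the full schema.
{C, K, L}⁺: KL→EFG adds E, F, G; CEG→LP adds P; E→LQ adds Q → {C, E, F, G, K, L, P, Q}. Minimal: {K, L}⁺ = {E, F, G, K, L, Q}; {C, L}⁺ = {C, L}; {C, K}⁺ = {C, K} — none reach the full schema.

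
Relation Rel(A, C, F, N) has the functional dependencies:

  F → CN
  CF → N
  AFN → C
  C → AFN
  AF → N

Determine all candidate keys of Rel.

{C}⁺: C→AFN adds A, F, N → {A, C, F, N}.
{F}⁺: F→CN adds C, N; C→AFN adds A → {A, C, F, N}.
Any other superkey contains one of these as a subset, so there are no further candidate keys.

C, F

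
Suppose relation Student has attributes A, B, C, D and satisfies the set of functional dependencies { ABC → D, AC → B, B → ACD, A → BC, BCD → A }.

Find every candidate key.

{A}⁺: A→BC adds B, C; ABC→D adds D → {A, B, C, D}.
{B}⁺: B→ACD adds A, C, D → {A, B, C, D}.
Any other superkey contains one of these as a subset, so there are no further candidate keys.

{A}, {B}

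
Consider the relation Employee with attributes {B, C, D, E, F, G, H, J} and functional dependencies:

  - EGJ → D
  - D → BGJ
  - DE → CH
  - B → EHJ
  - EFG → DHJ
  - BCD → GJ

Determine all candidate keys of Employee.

{D, F}⁺: D→BGJ adds B, G, J; B→EHJ adds E, H; DE→CH adds C → {B, C, D, E, F, G, H, J}. Minimal: {F}⁺ = {F}; {D}⁺ = {B, C, D, E, G, H, J} — none reach the full schema.
{B, F, G}⁺: B→EHJ adds E, H, J; EFG→DHJ adds D; DE→CH adds C → {B, C, D, E, F, G, H, J}. Minimal: {F, G}⁺ = {F, G}; {B, G}⁺ = {B, C, D, E, G, H, J}; {B, F}⁺ = {B, E, F, H, J} — none reach the full schema.
{E, F, G}⁺: EFG→DHJ adds D, H, J; D→BGJ adds B; DE→CH adds C → {B, C, D, E, F, G, H, J}. Minimal: {F, G}⁺ = {F, G}; {E, G}⁺ = {E, G}; {E, F}⁺ = {E, F} — none reach the full schema.

{D, F}, {B, F, G}, {E, F, G}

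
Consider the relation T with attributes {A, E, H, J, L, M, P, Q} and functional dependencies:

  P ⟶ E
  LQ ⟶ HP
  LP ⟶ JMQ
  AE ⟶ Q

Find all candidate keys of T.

{A, E, L}, {A, L, P}, {A, L, Q}

{A, E, L}⁺: AE→Q adds Q; LQ→HP adds H, P; LP→JMQ adds J, M → {A, E, H, J, L, M, P, Q}.
{A, L, P}⁺: P→E adds E; LP→JMQ adds J, M, Q; LQ→HP adds H → {A, E, H, J, L, M, P, Q}.
{A, L, Q}⁺: LQ→HP adds H, P; LP→JMQ adds J, M; P→E adds E → {A, E, H, J, L, M, P, Q}.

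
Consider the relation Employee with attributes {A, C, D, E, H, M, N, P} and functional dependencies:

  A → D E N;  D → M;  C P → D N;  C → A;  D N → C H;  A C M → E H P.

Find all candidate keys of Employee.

A, C, DN

{A}⁺: A→DEN adds D, E, N; D→M adds M; DN→CH adds C, H; ACM→EHP adds P → {A, C, D, E, H, M, N, P}.
{C}⁺: C→A adds A; A→DEN adds D, E, N; D→M adds M; DN→CH adds H; ACM→EHP adds P → {A, C, D, E, H, M, N, P}.
{D, N}⁺: D→M adds M; DN→CH adds C, H; C→A adds A; ACM→EHP adds E, P → {A, C, D, E, H, M, N, P}. Minimal: {N}⁺ = {N}; {D}⁺ = {D, M} — none reach the full schema.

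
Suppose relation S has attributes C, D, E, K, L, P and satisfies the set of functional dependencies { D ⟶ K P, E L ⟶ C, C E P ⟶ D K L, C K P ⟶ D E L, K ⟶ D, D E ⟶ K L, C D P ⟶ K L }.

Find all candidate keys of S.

{C, D}⁺: D→KP adds K, P; CKP→DEL adds E, L → {C, D, E, K, L, P}.
{C, K}⁺: K→D adds D; D→KP adds P; CKP→DEL adds E, L → {C, D, E, K, L, P}.
{D, E}⁺: D→KP adds K, P; DE→KL adds L; EL→C adds C → {C, D, E, K, L, P}.
{E, K}⁺: K→D adds D; DE→KL adds L; D→KP adds P; EL→C adds C → {C, D, E, K, L, P}.
{C, E, P}⁺: CEP→DKL adds D, K, L → {C, D, E, K, L, P}.
{E, L, P}⁺: EL→C adds C; CEP→DKL adds D, K → {C, D, E, K, L, P}.

CD, CK, DE, EK, CEP, ELP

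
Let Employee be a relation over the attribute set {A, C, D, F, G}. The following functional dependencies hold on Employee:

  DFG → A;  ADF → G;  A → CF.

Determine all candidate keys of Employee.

AD; DFG

{A, D}⁺: A→CF adds C, F; ADF→G adds G → {A, C, D, F, G}. Minimal: {D}⁺ = {D}; {A}⁺ = {A, C, F} — none reach the full schema.
{D, F, G}⁺: DFG→A adds A; A→CF adds C → {A, C, D, F, G}. Minimal: {F, G}⁺ = {F, G}; {D, G}⁺ = {D, G}; {D, F}⁺ = {D, F} — none reach the full schema.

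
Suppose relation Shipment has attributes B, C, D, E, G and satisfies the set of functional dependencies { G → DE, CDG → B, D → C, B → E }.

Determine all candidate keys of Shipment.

Attribute G never appears on the right-hand side of any dependency, so G must belong to every candidate key.
{G}⁺ = {B, C, D, E, G}, which is all of the schema, so {G} is the only candidate key.

G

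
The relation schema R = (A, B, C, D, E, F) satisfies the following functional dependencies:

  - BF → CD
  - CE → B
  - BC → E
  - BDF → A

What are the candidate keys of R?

{B, F}, {C, E, F}

Attribute F never appears on the right-hand side of any dependency, so F must belong to every candidate key.
{F}⁺ = {F}, which is not all of the schema, so we must add further attributes.
{B, F}⁺: BF→CD adds C, D; BC→E adds E; BDF→A adds A → {A, B, C, D, E, F}. Minimal: {F}⁺ = {F}; {B}⁺ = {B} — none reach the full schema.
{C, E, F}⁺: CE→B adds B; BF→CD adds D; BDF→A adds A → {A, B, C, D, E, F}. Minimal: {E, F}⁺ = {E, F}; {C, F}⁺ = {C, F}; {C, E}⁺ = {B, C, E} — none reach the full schema.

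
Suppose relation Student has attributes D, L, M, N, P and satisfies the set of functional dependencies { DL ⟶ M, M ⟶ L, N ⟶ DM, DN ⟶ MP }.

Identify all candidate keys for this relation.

{N}

Attribute N never appears on the right-hand side of any dependency, so N must belong to every candidate key.
{N}⁺ = {D, L, M, N, P}, which is all of the schema, so {N} is the only candidate key.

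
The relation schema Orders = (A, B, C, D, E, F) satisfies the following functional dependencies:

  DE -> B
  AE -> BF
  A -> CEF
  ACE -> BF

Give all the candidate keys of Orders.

(A, D)

Attributes A, D never appear on any right-hand side, so every candidate key must contain {A, D}.
{A, D}⁺ = {A, B, C, D, E, F}, which is all of the schema, so {A, D} is the only candidate key.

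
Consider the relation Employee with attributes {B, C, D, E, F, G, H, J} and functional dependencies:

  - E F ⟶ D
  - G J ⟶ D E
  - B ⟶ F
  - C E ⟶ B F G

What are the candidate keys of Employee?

Attributes C, H, J never appear on any right-hand side, so every candidate key must contain {C, H, J}.
{C, H, J}⁺ = {C, H, J}, which is not all of the schema, so we must add further attributes.
{C, E, H, J}⁺: CE→BFG adds B, F, G; EF→D adds D → {B, C, D, E, F, G, H, J}.
{C, G, H, J}⁺: GJ→DE adds D, E; CE→BFG adds B, F → {B, C, D, E, F, G, H, J}.

{C, E, H, J}, {C, G, H, J}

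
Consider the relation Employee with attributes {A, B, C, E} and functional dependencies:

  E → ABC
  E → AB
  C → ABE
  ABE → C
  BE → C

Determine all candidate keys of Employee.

C, E

{C}⁺: C→ABE adds A, B, E → {A, B, C, E}.
{E}⁺: E→ABC adds A, B, C → {A, B, C, E}.
Any other superkey contains one of these as a subset, so there are no further candidate keys.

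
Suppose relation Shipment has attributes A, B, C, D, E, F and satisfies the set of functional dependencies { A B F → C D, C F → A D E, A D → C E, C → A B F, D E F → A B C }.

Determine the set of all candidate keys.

C; AD; ABF; DEF

{C}⁺: C→ABF adds A, B, F; ABF→CD adds D; CF→ADE adds E → {A, B, C, D, E, F}.
{A, D}⁺: AD→CE adds C, E; C→ABF adds B, F → {A, B, C, D, E, F}. Minimal: {D}⁺ = {D}; {A}⁺ = {A} — none reach the full schema.
{A, B, F}⁺: ABF→CD adds C, D; CF→ADE adds E → {A, B, C, D, E, F}. Minimal: {B, F}⁺ = {B, F}; {A, F}⁺ = {A, F}; {A, B}⁺ = {A, B} — none reach the full schema.
{D, E, F}⁺: DEF→ABC adds A, B, C → {A, B, C, D, E, F}. Minimal: {E, F}⁺ = {E, F}; {D, F}⁺ = {D, F}; {D, E}⁺ = {D, E} — none reach the full schema.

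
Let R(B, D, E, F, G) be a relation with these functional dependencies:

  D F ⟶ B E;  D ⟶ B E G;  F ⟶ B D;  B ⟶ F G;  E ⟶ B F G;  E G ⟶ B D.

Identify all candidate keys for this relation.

{B}⁺: B→FG adds F, G; F→BD adds D; DF→BE adds E → {B, D, E, F, G}.
{D}⁺: D→BEG adds B, E, G; B→FG adds F → {B, D, E, F, G}.
{E}⁺: E→BFG adds B, F, G; EG→BD adds D → {B, D, E, F, G}.
{F}⁺: F→BD adds B, D; B→FG adds G; DF→BE adds E → {B, D, E, F, G}.

{B}; {D}; {E}; {F}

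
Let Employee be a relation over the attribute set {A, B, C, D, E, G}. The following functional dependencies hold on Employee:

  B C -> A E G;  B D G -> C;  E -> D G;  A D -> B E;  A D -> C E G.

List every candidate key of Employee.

{A, D}, {A, E}, {B, C}, {B, E}, {B, D, G}

{A, D}⁺: AD→BE adds B, E; AD→CEG adds C, G → {A, B, C, D, E, G}. Minimal: {D}⁺ = {D}; {A}⁺ = {A} — none reach the full schema.
{A, E}⁺: E→DG adds D, G; AD→BE adds B; AD→CEG adds C → {A, B, C, D, E, G}. Minimal: {E}⁺ = {D, E, G}; {A}⁺ = {A} — none reach the full schema.
{B, C}⁺: BC→AEG adds A, E, G; E→DG adds D → {A, B, C, D, E, G}. Minimal: {C}⁺ = {C}; {B}⁺ = {B} — none reach the full schema.
{B, E}⁺: E→DG adds D, G; BDG→C adds C; BC→AEG adds A → {A, B, C, D, E, G}. Minimal: {E}⁺ = {D, E, G}; {B}⁺ = {B} — none reach the full schema.
{B, D, G}⁺: BDG→C adds C; BC→AEG adds A, E → {A, B, C, D, E, G}. Minimal: {D, G}⁺ = {D, G}; {B, G}⁺ = {B, G}; {B, D}⁺ = {B, D} — none reach the full schema.
Any other superkey contains one of these as a subset, so there are no further candidate keys.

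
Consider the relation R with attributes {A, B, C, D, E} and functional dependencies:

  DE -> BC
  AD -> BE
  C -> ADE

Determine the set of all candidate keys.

{C}⁺: C→ADE adds A, D, E; DE→BC adds B → {A, B, C, D, E}.
{A, D}⁺: AD→BE adds B, E; DE→BC adds C → {A, B, C, D, E}.
{D, E}⁺: DE→BC adds B, C; C→ADE adds A → {A, B, C, D, E}.
Any other superkey contains one of these as a subset, so there are no further candidate keys.

{C}; {A, D}; {D, E}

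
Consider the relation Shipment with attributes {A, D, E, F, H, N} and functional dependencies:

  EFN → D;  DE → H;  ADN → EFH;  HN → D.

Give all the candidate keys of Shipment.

Attributes A, N never appear on any right-hand side, so every candidate key must contain {A, N}.
{A, N}⁺ = {A, N}, which is not all of the schema, so we must add further attributes.
{A, D, N}⁺: ADN→EFH adds E, F, H → {A, D, E, F, H, N}.
{A, H, N}⁺: HN→D adds D; ADN→EFH adds E, F → {A, D, E, F, H, N}.
{A, E, F, N}⁺: EFN→D adds D; DE→H adds H → {A, D, E, F, H, N}.

ADN, AHN, AEFN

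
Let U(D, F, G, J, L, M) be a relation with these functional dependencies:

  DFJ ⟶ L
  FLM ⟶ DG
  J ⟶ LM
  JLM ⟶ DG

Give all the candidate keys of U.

Attributes F, J never appear on any right-hand side, so every candidate key must contain {F, J}.
{F, J}⁺ = {D, F, G, J, L, M}, which is all of the schema, so {F, J} is the only candidate key.

FJ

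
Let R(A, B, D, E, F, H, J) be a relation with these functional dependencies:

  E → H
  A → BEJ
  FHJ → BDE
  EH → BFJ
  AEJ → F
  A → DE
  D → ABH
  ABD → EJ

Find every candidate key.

{A}⁺: A→BEJ adds B, E, J; AEJ→F adds F; A→DE adds D; D→ABH adds H → {A, B, D, E, F, H, J}.
{D}⁺: D→ABH adds A, B, H; ABD→EJ adds E, J; EH→BFJ adds F → {A, B, D, E, F, H, J}.
{E}⁺: E→H adds H; EH→BFJ adds B, F, J; FHJ→BDE adds D; D→ABH adds A → {A, B, D, E, F, H, J}.
{F, H, J}⁺: FHJ→BDE adds B, D, E; D→ABH adds A → {A, B, D, E, F, H, J}. Minimal: {H, J}⁺ = {H, J}; {F, J}⁺ = {F, J}; {F, H}⁺ = {F, H} — none reach the full schema.
Any other superkey contains one of these as a subset, so there are no further candidate keys.

{A}, {D}, {E}, {F, H, J}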